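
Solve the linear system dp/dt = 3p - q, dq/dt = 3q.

p(t) = K_1e^(3t) + K_2te^(3t) + 3K_2e^(3t), q(t) = -K_2e^(3t)

Coefficient matrix A = [[3, -1], [0, 3]].
Characteristic polynomial det(A - λI) = λ^2 - 6λ + 9 = 0.
Single eigenvalue λ = 3 with algebraic multiplicity 2.
Eigenvector v = (1,0); generalized eigenvector w with (A-λI)w=v is (3,-1).
General solution: e^(3t)[K_1·v + K_2·(t·v + w)].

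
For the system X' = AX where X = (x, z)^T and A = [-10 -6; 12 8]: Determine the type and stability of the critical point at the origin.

saddle

A = [[-10,-6],[12,8]]; det(A-λI) = λ^2 + 2λ - 8.
λ = -4, 2: opposite signs.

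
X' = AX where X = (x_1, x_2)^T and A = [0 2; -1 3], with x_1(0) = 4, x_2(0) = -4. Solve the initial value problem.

x_1(t) = -12e^(2t) + 16e^(t), x_2(t) = -12e^(2t) + 8e^(t)

Coefficient matrix A = [[0, 2], [-1, 3]].
Characteristic polynomial det(A - λI) = λ^2 - 3λ + 2 = 0.
Eigenvalues λ = 1, 2.
For λ=1: (A-λI) row 1 is [-1, 2], so an eigenvector is (-2, -1).
For λ=2: (A-λI) row 1 is [-2, 2], so an eigenvector is (1, 1).
General solution: c_1e^(t)(-2,-1) + c_2e^(2t)(1,1).
Applying x_1(0)=4, x_2(0)=-4 gives c_1=-8, c_2=-12.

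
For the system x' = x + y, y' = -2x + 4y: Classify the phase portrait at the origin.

A = [[1,1],[-2,4]]; det(A-λI) = λ^2 - 5λ + 6.
λ = 2, 3: both positive.

unstable node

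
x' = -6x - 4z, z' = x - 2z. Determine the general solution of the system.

Coefficient matrix A = [[-6, -4], [1, -2]].
Characteristic polynomial det(A - λI) = λ^2 + 8λ + 16 = 0.
Single eigenvalue λ = -4 with algebraic multiplicity 2.
Eigenvector v = (-2,1); generalized eigenvector w with (A-λI)w=v is (-3,2).
General solution: e^(-4t)[K_1·v + K_2·(t·v + w)].

x(t) = -2K_1e^(-4t) - 2K_2te^(-4t) - 3K_2e^(-4t), z(t) = K_1e^(-4t) + K_2te^(-4t) + 2K_2e^(-4t)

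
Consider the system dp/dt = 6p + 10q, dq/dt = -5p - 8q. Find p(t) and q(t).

p(t) = c_1e^(-t)sin(t) + 3c_1e^(-t)cos(t) + 3c_2e^(-t)sin(t) - c_2e^(-t)cos(t), q(t) = -c_1e^(-t)sin(t) - 2c_1e^(-t)cos(t) - 2c_2e^(-t)sin(t) + c_2e^(-t)cos(t)

Coefficient matrix A = [[6, 10], [-5, -8]].
Characteristic polynomial det(A - λI) = λ^2 + 2λ + 2 = 0.
Eigenvalues λ = -1 ± i (complex conjugate pair).
For λ=-1+i: an eigenvector is (3,-2) - i(1,-1) = (3 - i, -2 + i).
A real fundamental pair from Re and Im of e^((-1+i)t)v: X_1 = e^(-t)(cos(t)·(3,-2) + sin(t)·(1,-1)), X_2 = e^(-t)(sin(t)·(3,-2) - cos(t)·(1,-1)).
General solution: c_1X_1 + c_2X_2.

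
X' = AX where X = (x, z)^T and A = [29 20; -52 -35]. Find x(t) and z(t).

Coefficient matrix A = [[29, 20], [-52, -35]].
Characteristic polynomial det(A - λI) = λ^2 + 6λ + 25 = 0.
Eigenvalues λ = -3 ± 4i (complex conjugate pair).
For λ=-3+4i: an eigenvector is (-2,3) - i(-1,2) = (-2 + i, 3 - 2i).
A real fundamental pair from Re and Im of e^((-3+4i)t)v: X_1 = e^(-3t)(cos(4t)·(-2,3) + sin(4t)·(-1,2)), X_2 = e^(-3t)(sin(4t)·(-2,3) - cos(4t)·(-1,2)).
General solution: c_1X_1 + c_2X_2.

x(t) = -c_1e^(-3t)sin(4t) - 2c_1e^(-3t)cos(4t) - 2c_2e^(-3t)sin(4t) + c_2e^(-3t)cos(4t), z(t) = 2c_1e^(-3t)sin(4t) + 3c_1e^(-3t)cos(4t) + 3c_2e^(-3t)sin(4t) - 2c_2e^(-3t)cos(4t)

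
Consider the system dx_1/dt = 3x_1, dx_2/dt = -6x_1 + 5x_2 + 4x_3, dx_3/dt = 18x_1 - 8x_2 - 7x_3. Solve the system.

x_1(t) = c_3e^(3t), x_2(t) = -c_1e^(t) - c_2e^(-3t) + c_3e^(3t), x_3(t) = c_1e^(t) + 2c_2e^(-3t) + c_3e^(3t)

Coefficient matrix A = [[3, 0, 0], [-6, 5, 4], [18, -8, -7]].
det(A - λI) = 0 gives eigenvalues λ = 1, -3, 3.
For λ=1: eigenvector (0,-1,1).
For λ=-3: eigenvector (0,-1,2).
For λ=3: eigenvector (1,1,1).
General solution: c_1e^(t)(0,-1,1) + c_2e^(-3t)(0,-1,2) + c_3e^(3t)(1,1,1).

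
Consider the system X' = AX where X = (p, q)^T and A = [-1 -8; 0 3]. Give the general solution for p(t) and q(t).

Coefficient matrix A = [[-1, -8], [0, 3]].
Characteristic polynomial det(A - λI) = λ^2 - 2λ - 3 = 0.
Eigenvalues λ = -1, 3.
For λ=-1: (A-λI) row 1 is [0, -8], so an eigenvector is (1, 0).
For λ=3: (A-λI) row 1 is [-4, -8], so an eigenvector is (-2, 1).
General solution: C_1e^(-t)(1,0) + C_2e^(3t)(-2,1).

p(t) = C_1e^(-t) - 2C_2e^(3t), q(t) = C_2e^(3t)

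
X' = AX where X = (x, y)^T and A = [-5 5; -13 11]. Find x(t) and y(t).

Coefficient matrix A = [[-5, 5], [-13, 11]].
Characteristic polynomial det(A - λI) = λ^2 - 6λ + 10 = 0.
Eigenvalues λ = 3 ± i (complex conjugate pair).
For λ=3+i: an eigenvector is (-2,-3) - i(1,2) = (-2 - i, -3 - 2i).
A real fundamental pair from Re and Im of e^((3+i)t)v: X_1 = e^(3t)(cos(t)·(-2,-3) + sin(t)·(1,2)), X_2 = e^(3t)(sin(t)·(-2,-3) - cos(t)·(1,2)).
General solution: C_1X_1 + C_2X_2.

x(t) = C_1e^(3t)sin(t) - 2C_1e^(3t)cos(t) - 2C_2e^(3t)sin(t) - C_2e^(3t)cos(t), y(t) = 2C_1e^(3t)sin(t) - 3C_1e^(3t)cos(t) - 3C_2e^(3t)sin(t) - 2C_2e^(3t)cos(t)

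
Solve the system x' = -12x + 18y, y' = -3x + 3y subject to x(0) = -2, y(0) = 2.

Coefficient matrix A = [[-12, 18], [-3, 3]].
Characteristic polynomial det(A - λI) = λ^2 + 9λ + 18 = 0.
Eigenvalues λ = -3, -6.
For λ=-3: (A-λI) row 1 is [-9, 18], so an eigenvector is (-2, -1).
For λ=-6: (A-λI) row 1 is [-6, 18], so an eigenvector is (3, 1).
General solution: c_1e^(-3t)(-2,-1) + c_2e^(-6t)(3,1).
Applying x(0)=-2, y(0)=2 gives c_1=-8, c_2=-6.

x(t) = 16e^(-3t) - 18e^(-6t), y(t) = 8e^(-3t) - 6e^(-6t)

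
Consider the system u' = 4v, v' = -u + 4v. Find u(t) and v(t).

u(t) = 2K_1e^(2t) + 2K_2te^(2t) + K_2e^(2t), v(t) = K_1e^(2t) + K_2te^(2t) + K_2e^(2t)

Coefficient matrix A = [[0, 4], [-1, 4]].
Characteristic polynomial det(A - λI) = λ^2 - 4λ + 4 = 0.
Single eigenvalue λ = 2 with algebraic multiplicity 2.
Eigenvector v = (2,1); generalized eigenvector w with (A-λI)w=v is (1,1).
General solution: e^(2t)[K_1·v + K_2·(t·v + w)].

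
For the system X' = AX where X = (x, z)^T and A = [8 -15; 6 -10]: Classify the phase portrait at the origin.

stable spiral

A = [[8,-15],[6,-10]]; det(A-λI) = λ^2 + 2λ + 10.
λ = -1 ± 3i: negative real part.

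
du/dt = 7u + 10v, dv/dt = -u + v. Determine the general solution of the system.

u(t) = 3K_1e^(4t)sin(t) + K_1e^(4t)cos(t) + K_2e^(4t)sin(t) - 3K_2e^(4t)cos(t), v(t) = -K_1e^(4t)sin(t) + K_2e^(4t)cos(t)

Coefficient matrix A = [[7, 10], [-1, 1]].
Characteristic polynomial det(A - λI) = λ^2 - 8λ + 17 = 0.
Eigenvalues λ = 4 ± i (complex conjugate pair).
For λ=4+i: an eigenvector is (1,0) - i(3,-1) = (1 - 3i, 0 + i).
A real fundamental pair from Re and Im of e^((4+i)t)v: X_1 = e^(4t)(cos(t)·(1,0) + sin(t)·(3,-1)), X_2 = e^(4t)(sin(t)·(1,0) - cos(t)·(3,-1)).
General solution: K_1X_1 + K_2X_2.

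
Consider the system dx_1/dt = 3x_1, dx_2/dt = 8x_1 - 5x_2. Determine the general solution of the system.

Coefficient matrix A = [[3, 0], [8, -5]].
Characteristic polynomial det(A - λI) = λ^2 + 2λ - 15 = 0.
Eigenvalues λ = 3, -5.
For λ=3: (A-λI) row 2 is [8, -8], so an eigenvector is (1, 1).
For λ=-5: (A-λI) row 1 is [8, 0], so an eigenvector is (0, -1).
General solution: K_1e^(3t)(1,1) + K_2e^(-5t)(0,-1).

x_1(t) = K_1e^(3t), x_2(t) = K_1e^(3t) - K_2e^(-5t)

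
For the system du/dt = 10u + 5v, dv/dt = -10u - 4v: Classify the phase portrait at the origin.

unstable spiral

A = [[10,5],[-10,-4]]; det(A-λI) = λ^2 - 6λ + 10.
λ = 3 ± i: positive real part.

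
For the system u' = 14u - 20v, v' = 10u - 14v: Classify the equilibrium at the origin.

center

A = [[14,-20],[10,-14]]; det(A-λI) = λ^2 + 4.
λ = 0 ± 2i: zero real part.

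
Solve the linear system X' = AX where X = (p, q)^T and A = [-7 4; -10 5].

p(t) = -c_1e^(-t)sin(2t) + c_1e^(-t)cos(2t) + c_2e^(-t)sin(2t) + c_2e^(-t)cos(2t), q(t) = -2c_1e^(-t)sin(2t) + c_1e^(-t)cos(2t) + c_2e^(-t)sin(2t) + 2c_2e^(-t)cos(2t)

Coefficient matrix A = [[-7, 4], [-10, 5]].
Characteristic polynomial det(A - λI) = λ^2 + 2λ + 5 = 0.
Eigenvalues λ = -1 ± 2i (complex conjugate pair).
For λ=-1+2i: an eigenvector is (1,1) - i(-1,-2) = (1 + i, 1 + 2i).
A real fundamental pair from Re and Im of e^((-1+2i)t)v: X_1 = e^(-t)(cos(2t)·(1,1) + sin(2t)·(-1,-2)), X_2 = e^(-t)(sin(2t)·(1,1) - cos(2t)·(-1,-2)).
General solution: c_1X_1 + c_2X_2.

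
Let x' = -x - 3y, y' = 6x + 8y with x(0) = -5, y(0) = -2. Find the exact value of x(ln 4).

A = [[-1,-3],[6,8]]; eigenvalues λ = 2, 5.
Eigenvectors: (-1,1) for λ=2, (-1,2) for λ=5.
From the initial condition, c_1 = 12, c_2 = -7.
x(ln 4) = (12)(4^2)(-1) + (-7)(4^5)(-1) = 6976.

6976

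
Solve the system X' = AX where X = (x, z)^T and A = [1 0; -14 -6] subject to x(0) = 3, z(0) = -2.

Coefficient matrix A = [[1, 0], [-14, -6]].
Characteristic polynomial det(A - λI) = λ^2 + 5λ - 6 = 0.
Eigenvalues λ = 1, -6.
For λ=1: (A-λI) row 2 is [-14, -7], so an eigenvector is (1, -2).
For λ=-6: (A-λI) row 1 is [7, 0], so an eigenvector is (0, -1).
General solution: K_1e^(t)(1,-2) + K_2e^(-6t)(0,-1).
Applying x(0)=3, z(0)=-2 gives K_1=3, K_2=-4.

x(t) = 3e^(t), z(t) = -6e^(t) + 4e^(-6t)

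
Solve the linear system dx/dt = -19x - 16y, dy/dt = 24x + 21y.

Coefficient matrix A = [[-19, -16], [24, 21]].
Characteristic polynomial det(A - λI) = λ^2 - 2λ - 15 = 0.
Eigenvalues λ = -3, 5.
For λ=-3: (A-λI) row 1 is [-16, -16], so an eigenvector is (1, -1).
For λ=5: (A-λI) row 1 is [-24, -16], so an eigenvector is (2, -3).
General solution: c_1e^(-3t)(1,-1) + c_2e^(5t)(2,-3).

x(t) = c_1e^(-3t) + 2c_2e^(5t), y(t) = -c_1e^(-3t) - 3c_2e^(5t)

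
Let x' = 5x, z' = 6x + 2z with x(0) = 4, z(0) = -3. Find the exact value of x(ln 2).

128

A = [[5,0],[6,2]]; eigenvalues λ = 5, 2.
Eigenvectors: (-1,-2) for λ=5, (0,-1) for λ=2.
From the initial condition, c_1 = -4, c_2 = 11.
x(ln 2) = (-4)(2^5)(-1) + (11)(2^2)(0) = 128.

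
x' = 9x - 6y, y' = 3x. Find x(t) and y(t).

x(t) = C_1e^(3t) + 2C_2e^(6t), y(t) = C_1e^(3t) + C_2e^(6t)

Coefficient matrix A = [[9, -6], [3, 0]].
Characteristic polynomial det(A - λI) = λ^2 - 9λ + 18 = 0.
Eigenvalues λ = 3, 6.
For λ=3: (A-λI) row 1 is [6, -6], so an eigenvector is (1, 1).
For λ=6: (A-λI) row 1 is [3, -6], so an eigenvector is (2, 1).
General solution: C_1e^(3t)(1,1) + C_2e^(6t)(2,1).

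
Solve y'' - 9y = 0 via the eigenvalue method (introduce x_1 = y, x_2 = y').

Let x_1 = y, x_2 = y'. Then x_1' = x_2 and x_2' = 9x_1.
A = [[0,1],[9,0]]; det(A-λI) = λ^2 - 9.
Eigenvalues λ = -3, 3 with eigenvectors (1,-3), (1,3).

y(t) = K_1e^(-3t) + K_2e^(3t)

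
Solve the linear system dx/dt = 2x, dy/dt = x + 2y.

x(t) = -c_2e^(2t), y(t) = -c_1e^(2t) - c_2te^(2t) + 3c_2e^(2t)

Coefficient matrix A = [[2, 0], [1, 2]].
Characteristic polynomial det(A - λI) = λ^2 - 4λ + 4 = 0.
Single eigenvalue λ = 2 with algebraic multiplicity 2.
Eigenvector v = (0,-1); generalized eigenvector w with (A-λI)w=v is (-1,3).
General solution: e^(2t)[c_1·v + c_2·(t·v + w)].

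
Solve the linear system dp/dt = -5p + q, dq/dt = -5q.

Coefficient matrix A = [[-5, 1], [0, -5]].
Characteristic polynomial det(A - λI) = λ^2 + 10λ + 25 = 0.
Single eigenvalue λ = -5 with algebraic multiplicity 2.
Eigenvector v = (-1,0); generalized eigenvector w with (A-λI)w=v is (-2,-1).
General solution: e^(-5t)[K_1·v + K_2·(t·v + w)].

p(t) = -K_1e^(-5t) - K_2te^(-5t) - 2K_2e^(-5t), q(t) = -K_2e^(-5t)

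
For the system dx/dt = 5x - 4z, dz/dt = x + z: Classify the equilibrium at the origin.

unstable improper node

A = [[5,-4],[1,1]]; det(A-λI) = λ^2 - 6λ + 9.
repeated λ = 3 with a single eigenvector.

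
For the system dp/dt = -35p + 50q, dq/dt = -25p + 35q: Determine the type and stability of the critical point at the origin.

A = [[-35,50],[-25,35]]; det(A-λI) = λ^2 + 25.
λ = 0 ± 5i: zero real part.

center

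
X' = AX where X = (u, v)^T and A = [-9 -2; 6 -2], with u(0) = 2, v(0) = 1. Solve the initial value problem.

Coefficient matrix A = [[-9, -2], [6, -2]].
Characteristic polynomial det(A - λI) = λ^2 + 11λ + 30 = 0.
Eigenvalues λ = -5, -6.
For λ=-5: (A-λI) row 1 is [-4, -2], so an eigenvector is (1, -2).
For λ=-6: (A-λI) row 1 is [-3, -2], so an eigenvector is (2, -3).
General solution: c_1e^(-5t)(1,-2) + c_2e^(-6t)(2,-3).
Applying u(0)=2, v(0)=1 gives c_1=-8, c_2=5.

u(t) = -8e^(-5t) + 10e^(-6t), v(t) = 16e^(-5t) - 15e^(-6t)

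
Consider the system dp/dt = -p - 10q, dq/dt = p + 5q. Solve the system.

Coefficient matrix A = [[-1, -10], [1, 5]].
Characteristic polynomial det(A - λI) = λ^2 - 4λ + 5 = 0.
Eigenvalues λ = 2 ± i (complex conjugate pair).
For λ=2+i: an eigenvector is (1,0) - i(-3,1) = (1 + 3i, 0 - i).
A real fundamental pair from Re and Im of e^((2+i)t)v: X_1 = e^(2t)(cos(t)·(1,0) + sin(t)·(-3,1)), X_2 = e^(2t)(sin(t)·(1,0) - cos(t)·(-3,1)).
General solution: K_1X_1 + K_2X_2.

p(t) = -3K_1e^(2t)sin(t) + K_1e^(2t)cos(t) + K_2e^(2t)sin(t) + 3K_2e^(2t)cos(t), q(t) = K_1e^(2t)sin(t) - K_2e^(2t)cos(t)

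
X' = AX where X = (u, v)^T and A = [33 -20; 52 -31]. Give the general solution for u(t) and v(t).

u(t) = -2K_1e^(t)sin(4t) + K_1e^(t)cos(4t) + K_2e^(t)sin(4t) + 2K_2e^(t)cos(4t), v(t) = -3K_1e^(t)sin(4t) + 2K_1e^(t)cos(4t) + 2K_2e^(t)sin(4t) + 3K_2e^(t)cos(4t)

Coefficient matrix A = [[33, -20], [52, -31]].
Characteristic polynomial det(A - λI) = λ^2 - 2λ + 17 = 0.
Eigenvalues λ = 1 ± 4i (complex conjugate pair).
For λ=1+4i: an eigenvector is (1,2) - i(-2,-3) = (1 + 2i, 2 + 3i).
A real fundamental pair from Re and Im of e^((1+4i)t)v: X_1 = e^(t)(cos(4t)·(1,2) + sin(4t)·(-2,-3)), X_2 = e^(t)(sin(4t)·(1,2) - cos(4t)·(-2,-3)).
General solution: K_1X_1 + K_2X_2.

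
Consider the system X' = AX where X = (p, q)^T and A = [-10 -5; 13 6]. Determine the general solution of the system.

Coefficient matrix A = [[-10, -5], [13, 6]].
Characteristic polynomial det(A - λI) = λ^2 + 4λ + 5 = 0.
Eigenvalues λ = -2 ± i (complex conjugate pair).
For λ=-2+i: an eigenvector is (2,-3) - i(-1,2) = (2 + i, -3 - 2i).
A real fundamental pair from Re and Im of e^((-2+i)t)v: X_1 = e^(-2t)(cos(t)·(2,-3) + sin(t)·(-1,2)), X_2 = e^(-2t)(sin(t)·(2,-3) - cos(t)·(-1,2)).
General solution: c_1X_1 + c_2X_2.

p(t) = -c_1e^(-2t)sin(t) + 2c_1e^(-2t)cos(t) + 2c_2e^(-2t)sin(t) + c_2e^(-2t)cos(t), q(t) = 2c_1e^(-2t)sin(t) - 3c_1e^(-2t)cos(t) - 3c_2e^(-2t)sin(t) - 2c_2e^(-2t)cos(t)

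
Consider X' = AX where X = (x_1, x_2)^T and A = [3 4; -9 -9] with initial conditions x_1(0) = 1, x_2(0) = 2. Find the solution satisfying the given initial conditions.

x_1(t) = 14te^(-3t) + e^(-3t), x_2(t) = -21te^(-3t) + 2e^(-3t)

Coefficient matrix A = [[3, 4], [-9, -9]].
Characteristic polynomial det(A - λI) = λ^2 + 6λ + 9 = 0.
Single eigenvalue λ = -3 with algebraic multiplicity 2.
Eigenvector v = (2,-3); generalized eigenvector w with (A-λI)w=v is (-1,2).
General solution: e^(-3t)[C_1·v + C_2·(t·v + w)].
Applying x_1(0)=1, x_2(0)=2 gives C_1=4, C_2=7.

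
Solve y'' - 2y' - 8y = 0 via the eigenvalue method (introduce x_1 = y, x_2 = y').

y(t) = C_1e^(-2t) + C_2e^(4t)

Let x_1 = y, x_2 = y'. Then x_1' = x_2 and x_2' = 8x_1 + 2x_2.
A = [[0,1],[8,2]]; det(A-λI) = λ^2 - 2λ - 8.
Eigenvalues λ = -2, 4 with eigenvectors (1,-2), (1,4).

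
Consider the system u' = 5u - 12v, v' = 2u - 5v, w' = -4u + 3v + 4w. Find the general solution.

Coefficient matrix A = [[5, -12, 0], [2, -5, 0], [-4, 3, 4]].
det(A - λI) = 0 gives eigenvalues λ = 1, 4, -1.
For λ=1: eigenvector (3,1,3).
For λ=4: eigenvector (0,0,1).
For λ=-1: eigenvector (2,1,1).
General solution: C_1e^(t)(3,1,3) + C_2e^(4t)(0,0,1) + C_3e^(-t)(2,1,1).

u(t) = 3C_1e^(t) + 2C_3e^(-t), v(t) = C_1e^(t) + C_3e^(-t), w(t) = 3C_1e^(t) + C_2e^(4t) + C_3e^(-t)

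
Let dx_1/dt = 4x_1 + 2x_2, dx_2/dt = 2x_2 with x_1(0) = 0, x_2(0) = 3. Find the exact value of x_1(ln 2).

36

A = [[4,2],[0,2]]; eigenvalues λ = 2, 4.
Eigenvectors: (1,-1) for λ=2, (-1,0) for λ=4.
From the initial condition, c_1 = -3, c_2 = -3.
x_1(ln 2) = (-3)(2^2)(1) + (-3)(2^4)(-1) = 36.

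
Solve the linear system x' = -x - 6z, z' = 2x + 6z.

Coefficient matrix A = [[-1, -6], [2, 6]].
Characteristic polynomial det(A - λI) = λ^2 - 5λ + 6 = 0.
Eigenvalues λ = 2, 3.
For λ=2: (A-λI) row 1 is [-3, -6], so an eigenvector is (-2, 1).
For λ=3: (A-λI) row 1 is [-4, -6], so an eigenvector is (-3, 2).
General solution: c_1e^(2t)(-2,1) + c_2e^(3t)(-3,2).

x(t) = -2c_1e^(2t) - 3c_2e^(3t), z(t) = c_1e^(2t) + 2c_2e^(3t)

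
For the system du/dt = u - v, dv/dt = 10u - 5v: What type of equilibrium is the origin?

stable spiral

A = [[1,-1],[10,-5]]; det(A-λI) = λ^2 + 4λ + 5.
λ = -2 ± i: negative real part.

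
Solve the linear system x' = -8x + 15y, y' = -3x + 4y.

Coefficient matrix A = [[-8, 15], [-3, 4]].
Characteristic polynomial det(A - λI) = λ^2 + 4λ + 13 = 0.
Eigenvalues λ = -2 ± 3i (complex conjugate pair).
For λ=-2+3i: an eigenvector is (-2,-1) - i(-1,0) = (-2 + i, -1).
A real fundamental pair from Re and Im of e^((-2+3i)t)v: X_1 = e^(-2t)(cos(3t)·(-2,-1) + sin(3t)·(-1,0)), X_2 = e^(-2t)(sin(3t)·(-2,-1) - cos(3t)·(-1,0)).
General solution: C_1X_1 + C_2X_2.

x(t) = -C_1e^(-2t)sin(3t) - 2C_1e^(-2t)cos(3t) - 2C_2e^(-2t)sin(3t) + C_2e^(-2t)cos(3t), y(t) = -C_1e^(-2t)cos(3t) - C_2e^(-2t)sin(3t)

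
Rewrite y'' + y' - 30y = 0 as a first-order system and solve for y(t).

Let x_1 = y, x_2 = y'. Then x_1' = x_2 and x_2' = 30x_1 - x_2.
A = [[0,1],[30,-1]]; det(A-λI) = λ^2 + λ - 30.
Eigenvalues λ = -6, 5 with eigenvectors (1,-6), (1,5).

y(t) = C_1e^(-6t) + C_2e^(5t)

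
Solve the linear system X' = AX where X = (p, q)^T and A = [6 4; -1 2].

Coefficient matrix A = [[6, 4], [-1, 2]].
Characteristic polynomial det(A - λI) = λ^2 - 8λ + 16 = 0.
Single eigenvalue λ = 4 with algebraic multiplicity 2.
Eigenvector v = (2,-1); generalized eigenvector w with (A-λI)w=v is (1,0).
General solution: e^(4t)[K_1·v + K_2·(t·v + w)].

p(t) = 2K_1e^(4t) + 2K_2te^(4t) + K_2e^(4t), q(t) = -K_1e^(4t) - K_2te^(4t)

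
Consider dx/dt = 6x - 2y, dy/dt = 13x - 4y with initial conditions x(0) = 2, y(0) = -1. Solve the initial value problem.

x(t) = 12e^(t)sin(t) + 2e^(t)cos(t), y(t) = 31e^(t)sin(t) - e^(t)cos(t)

Coefficient matrix A = [[6, -2], [13, -4]].
Characteristic polynomial det(A - λI) = λ^2 - 2λ + 2 = 0.
Eigenvalues λ = 1 ± i (complex conjugate pair).
For λ=1+i: an eigenvector is (-1,-2) - i(-1,-3) = (-1 + i, -2 + 3i).
A real fundamental pair from Re and Im of e^((1+i)t)v: X_1 = e^(t)(cos(t)·(-1,-2) + sin(t)·(-1,-3)), X_2 = e^(t)(sin(t)·(-1,-2) - cos(t)·(-1,-3)).
General solution: K_1X_1 + K_2X_2.
Applying x(0)=2, y(0)=-1 gives K_1=-7, K_2=-5.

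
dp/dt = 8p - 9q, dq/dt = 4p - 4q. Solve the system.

Coefficient matrix A = [[8, -9], [4, -4]].
Characteristic polynomial det(A - λI) = λ^2 - 4λ + 4 = 0.
Single eigenvalue λ = 2 with algebraic multiplicity 2.
Eigenvector v = (3,2); generalized eigenvector w with (A-λI)w=v is (2,1).
General solution: e^(2t)[C_1·v + C_2·(t·v + w)].

p(t) = 3C_1e^(2t) + 3C_2te^(2t) + 2C_2e^(2t), q(t) = 2C_1e^(2t) + 2C_2te^(2t) + C_2e^(2t)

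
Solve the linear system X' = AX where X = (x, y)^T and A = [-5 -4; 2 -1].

x(t) = -c_1e^(-3t)sin(2t) - c_1e^(-3t)cos(2t) - c_2e^(-3t)sin(2t) + c_2e^(-3t)cos(2t), y(t) = c_1e^(-3t)cos(2t) + c_2e^(-3t)sin(2t)

Coefficient matrix A = [[-5, -4], [2, -1]].
Characteristic polynomial det(A - λI) = λ^2 + 6λ + 13 = 0.
Eigenvalues λ = -3 ± 2i (complex conjugate pair).
For λ=-3+2i: an eigenvector is (-1,1) - i(-1,0) = (-1 + i, 1).
A real fundamental pair from Re and Im of e^((-3+2i)t)v: X_1 = e^(-3t)(cos(2t)·(-1,1) + sin(2t)·(-1,0)), X_2 = e^(-3t)(sin(2t)·(-1,1) - cos(2t)·(-1,0)).
General solution: c_1X_1 + c_2X_2.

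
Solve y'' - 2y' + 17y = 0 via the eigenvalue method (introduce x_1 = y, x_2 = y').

Let x_1 = y, x_2 = y'. Then x_1' = x_2 and x_2' = -17x_1 + 2x_2.
A = [[0,1],[-17,2]]; det(A-λI) = λ^2 - 2λ + 17.
Eigenvalues λ = 1 ± 4i.

y(t) = K_1e^(t)cos(4t) + K_2e^(t)sin(4t)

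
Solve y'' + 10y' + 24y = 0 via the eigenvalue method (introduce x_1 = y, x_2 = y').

Let x_1 = y, x_2 = y'. Then x_1' = x_2 and x_2' = -24x_1 - 10x_2.
A = [[0,1],[-24,-10]]; det(A-λI) = λ^2 + 10λ + 24.
Eigenvalues λ = -6, -4 with eigenvectors (1,-6), (1,-4).

y(t) = C_1e^(-6t) + C_2e^(-4t)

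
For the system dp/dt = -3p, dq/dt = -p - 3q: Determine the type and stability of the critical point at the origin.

A = [[-3,0],[-1,-3]]; det(A-λI) = λ^2 + 6λ + 9.
repeated λ = -3 with a single eigenvector.

stable improper node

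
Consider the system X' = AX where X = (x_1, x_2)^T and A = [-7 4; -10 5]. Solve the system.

x_1(t) = c_1e^(-t)sin(2t) + c_1e^(-t)cos(2t) + c_2e^(-t)sin(2t) - c_2e^(-t)cos(2t), x_2(t) = c_1e^(-t)sin(2t) + 2c_1e^(-t)cos(2t) + 2c_2e^(-t)sin(2t) - c_2e^(-t)cos(2t)

Coefficient matrix A = [[-7, 4], [-10, 5]].
Characteristic polynomial det(A - λI) = λ^2 + 2λ + 5 = 0.
Eigenvalues λ = -1 ± 2i (complex conjugate pair).
For λ=-1+2i: an eigenvector is (1,2) - i(1,1) = (1 - i, 2 - i).
A real fundamental pair from Re and Im of e^((-1+2i)t)v: X_1 = e^(-t)(cos(2t)·(1,2) + sin(2t)·(1,1)), X_2 = e^(-t)(sin(2t)·(1,2) - cos(2t)·(1,1)).
General solution: c_1X_1 + c_2X_2.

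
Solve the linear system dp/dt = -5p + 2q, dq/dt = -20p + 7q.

Coefficient matrix A = [[-5, 2], [-20, 7]].
Characteristic polynomial det(A - λI) = λ^2 - 2λ + 5 = 0.
Eigenvalues λ = 1 ± 2i (complex conjugate pair).
For λ=1+2i: an eigenvector is (-1,-3) - i(0,1) = (-1, -3 - i).
A real fundamental pair from Re and Im of e^((1+2i)t)v: X_1 = e^(t)(cos(2t)·(-1,-3) + sin(2t)·(0,1)), X_2 = e^(t)(sin(2t)·(-1,-3) - cos(2t)·(0,1)).
General solution: C_1X_1 + C_2X_2.

p(t) = -C_1e^(t)cos(2t) - C_2e^(t)sin(2t), q(t) = C_1e^(t)sin(2t) - 3C_1e^(t)cos(2t) - 3C_2e^(t)sin(2t) - C_2e^(t)cos(2t)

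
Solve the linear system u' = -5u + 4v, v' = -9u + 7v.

u(t) = 2K_1e^(t) + 2K_2te^(t) - K_2e^(t), v(t) = 3K_1e^(t) + 3K_2te^(t) - K_2e^(t)

Coefficient matrix A = [[-5, 4], [-9, 7]].
Characteristic polynomial det(A - λI) = λ^2 - 2λ + 1 = 0.
Single eigenvalue λ = 1 with algebraic multiplicity 2.
Eigenvector v = (2,3); generalized eigenvector w with (A-λI)w=v is (-1,-1).
General solution: e^(t)[K_1·v + K_2·(t·v + w)].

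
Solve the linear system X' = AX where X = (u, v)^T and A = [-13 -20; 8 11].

Coefficient matrix A = [[-13, -20], [8, 11]].
Characteristic polynomial det(A - λI) = λ^2 + 2λ + 17 = 0.
Eigenvalues λ = -1 ± 4i (complex conjugate pair).
For λ=-1+4i: an eigenvector is (1,-1) - i(2,-1) = (1 - 2i, -1 + i).
A real fundamental pair from Re and Im of e^((-1+4i)t)v: X_1 = e^(-t)(cos(4t)·(1,-1) + sin(4t)·(2,-1)), X_2 = e^(-t)(sin(4t)·(1,-1) - cos(4t)·(2,-1)).
General solution: K_1X_1 + K_2X_2.

u(t) = 2K_1e^(-t)sin(4t) + K_1e^(-t)cos(4t) + K_2e^(-t)sin(4t) - 2K_2e^(-t)cos(4t), v(t) = -K_1e^(-t)sin(4t) - K_1e^(-t)cos(4t) - K_2e^(-t)sin(4t) + K_2e^(-t)cos(4t)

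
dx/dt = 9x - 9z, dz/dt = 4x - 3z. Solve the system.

x(t) = -3C_1e^(3t) - 3C_2te^(3t) - 2C_2e^(3t), z(t) = -2C_1e^(3t) - 2C_2te^(3t) - C_2e^(3t)

Coefficient matrix A = [[9, -9], [4, -3]].
Characteristic polynomial det(A - λI) = λ^2 - 6λ + 9 = 0.
Single eigenvalue λ = 3 with algebraic multiplicity 2.
Eigenvector v = (-3,-2); generalized eigenvector w with (A-λI)w=v is (-2,-1).
General solution: e^(3t)[C_1·v + C_2·(t·v + w)].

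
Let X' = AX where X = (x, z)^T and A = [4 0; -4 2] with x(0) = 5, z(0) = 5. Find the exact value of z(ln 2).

A = [[4,0],[-4,2]]; eigenvalues λ = 2, 4.
Eigenvectors: (0,1) for λ=2, (-1,2) for λ=4.
From the initial condition, c_1 = 15, c_2 = -5.
z(ln 2) = (15)(2^2)(1) + (-5)(2^4)(2) = -100.

-100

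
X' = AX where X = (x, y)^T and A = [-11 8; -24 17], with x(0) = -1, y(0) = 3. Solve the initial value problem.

x(t) = 9e^(5t) - 10e^(t), y(t) = 18e^(5t) - 15e^(t)

Coefficient matrix A = [[-11, 8], [-24, 17]].
Characteristic polynomial det(A - λI) = λ^2 - 6λ + 5 = 0.
Eigenvalues λ = 1, 5.
For λ=1: (A-λI) row 1 is [-12, 8], so an eigenvector is (2, 3).
For λ=5: (A-λI) row 1 is [-16, 8], so an eigenvector is (1, 2).
General solution: c_1e^(t)(2,3) + c_2e^(5t)(1,2).
Applying x(0)=-1, y(0)=3 gives c_1=-5, c_2=9.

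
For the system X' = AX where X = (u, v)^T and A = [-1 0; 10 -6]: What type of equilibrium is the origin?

A = [[-1,0],[10,-6]]; det(A-λI) = λ^2 + 7λ + 6.
λ = -1, -6: both negative.

stable node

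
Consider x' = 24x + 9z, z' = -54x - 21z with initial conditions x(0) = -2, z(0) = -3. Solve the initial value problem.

Coefficient matrix A = [[24, 9], [-54, -21]].
Characteristic polynomial det(A - λI) = λ^2 - 3λ - 18 = 0.
Eigenvalues λ = 6, -3.
For λ=6: (A-λI) row 1 is [18, 9], so an eigenvector is (-1, 2).
For λ=-3: (A-λI) row 1 is [27, 9], so an eigenvector is (-1, 3).
General solution: C_1e^(6t)(-1,2) + C_2e^(-3t)(-1,3).
Applying x(0)=-2, z(0)=-3 gives C_1=9, C_2=-7.

x(t) = -9e^(6t) + 7e^(-3t), z(t) = 18e^(6t) - 21e^(-3t)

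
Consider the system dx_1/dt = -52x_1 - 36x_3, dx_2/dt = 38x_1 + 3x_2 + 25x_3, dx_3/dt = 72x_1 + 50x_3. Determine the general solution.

x_1(t) = -3c_1e^(-4t) - 2c_2e^(2t), x_2(t) = 2c_1e^(-4t) + c_2e^(2t) + c_3e^(3t), x_3(t) = 4c_1e^(-4t) + 3c_2e^(2t)

Coefficient matrix A = [[-52, 0, -36], [38, 3, 25], [72, 0, 50]].
det(A - λI) = 0 gives eigenvalues λ = -4, 2, 3.
For λ=-4: eigenvector (-3,2,4).
For λ=2: eigenvector (-2,1,3).
For λ=3: eigenvector (0,1,0).
General solution: c_1e^(-4t)(-3,2,4) + c_2e^(2t)(-2,1,3) + c_3e^(3t)(0,1,0).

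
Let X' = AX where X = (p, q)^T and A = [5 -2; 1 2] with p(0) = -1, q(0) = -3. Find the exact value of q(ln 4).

192

A = [[5,-2],[1,2]]; eigenvalues λ = 3, 4.
Eigenvectors: (-1,-1) for λ=3, (-2,-1) for λ=4.
From the initial condition, c_1 = 5, c_2 = -2.
q(ln 4) = (5)(4^3)(-1) + (-2)(4^4)(-1) = 192.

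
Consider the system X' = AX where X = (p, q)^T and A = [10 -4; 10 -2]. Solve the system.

Coefficient matrix A = [[10, -4], [10, -2]].
Characteristic polynomial det(A - λI) = λ^2 - 8λ + 20 = 0.
Eigenvalues λ = 4 ± 2i (complex conjugate pair).
For λ=4+2i: an eigenvector is (-1,-1) - i(-1,-2) = (-1 + i, -1 + 2i).
A real fundamental pair from Re and Im of e^((4+2i)t)v: X_1 = e^(4t)(cos(2t)·(-1,-1) + sin(2t)·(-1,-2)), X_2 = e^(4t)(sin(2t)·(-1,-1) - cos(2t)·(-1,-2)).
General solution: C_1X_1 + C_2X_2.

p(t) = -C_1e^(4t)sin(2t) - C_1e^(4t)cos(2t) - C_2e^(4t)sin(2t) + C_2e^(4t)cos(2t), q(t) = -2C_1e^(4t)sin(2t) - C_1e^(4t)cos(2t) - C_2e^(4t)sin(2t) + 2C_2e^(4t)cos(2t)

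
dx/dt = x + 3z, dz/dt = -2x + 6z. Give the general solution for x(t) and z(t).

Coefficient matrix A = [[1, 3], [-2, 6]].
Characteristic polynomial det(A - λI) = λ^2 - 7λ + 12 = 0.
Eigenvalues λ = 3, 4.
For λ=3: (A-λI) row 1 is [-2, 3], so an eigenvector is (-3, -2).
For λ=4: (A-λI) row 1 is [-3, 3], so an eigenvector is (1, 1).
General solution: c_1e^(3t)(-3,-2) + c_2e^(4t)(1,1).

x(t) = -3c_1e^(3t) + c_2e^(4t), z(t) = -2c_1e^(3t) + c_2e^(4t)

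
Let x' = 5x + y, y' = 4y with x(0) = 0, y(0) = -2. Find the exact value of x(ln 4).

A = [[5,1],[0,4]]; eigenvalues λ = 5, 4.
Eigenvectors: (1,0) for λ=5, (-1,1) for λ=4.
From the initial condition, c_1 = -2, c_2 = -2.
x(ln 4) = (-2)(4^5)(1) + (-2)(4^4)(-1) = -1536.

-1536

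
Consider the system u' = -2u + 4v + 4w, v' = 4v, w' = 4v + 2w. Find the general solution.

Coefficient matrix A = [[-2, 4, 4], [0, 4, 0], [0, 4, 2]].
det(A - λI) = 0 gives eigenvalues λ = -2, 4, 2.
For λ=-2: eigenvector (1,0,0).
For λ=4: eigenvector (2,1,2).
For λ=2: eigenvector (1,0,1).
General solution: C_1e^(-2t)(1,0,0) + C_2e^(4t)(2,1,2) + C_3e^(2t)(1,0,1).

u(t) = C_1e^(-2t) + 2C_2e^(4t) + C_3e^(2t), v(t) = C_2e^(4t), w(t) = 2C_2e^(4t) + C_3e^(2t)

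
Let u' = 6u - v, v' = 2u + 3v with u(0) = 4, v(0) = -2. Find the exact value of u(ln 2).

224

A = [[6,-1],[2,3]]; eigenvalues λ = 5, 4.
Eigenvectors: (-1,-1) for λ=5, (-1,-2) for λ=4.
From the initial condition, c_1 = -10, c_2 = 6.
u(ln 2) = (-10)(2^5)(-1) + (6)(2^4)(-1) = 224.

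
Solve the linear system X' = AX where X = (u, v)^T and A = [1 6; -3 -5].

u(t) = -K_1e^(-2t)sin(3t) + K_1e^(-2t)cos(3t) + K_2e^(-2t)sin(3t) + K_2e^(-2t)cos(3t), v(t) = -K_1e^(-2t)cos(3t) - K_2e^(-2t)sin(3t)

Coefficient matrix A = [[1, 6], [-3, -5]].
Characteristic polynomial det(A - λI) = λ^2 + 4λ + 13 = 0.
Eigenvalues λ = -2 ± 3i (complex conjugate pair).
For λ=-2+3i: an eigenvector is (1,-1) - i(-1,0) = (1 + i, -1).
A real fundamental pair from Re and Im of e^((-2+3i)t)v: X_1 = e^(-2t)(cos(3t)·(1,-1) + sin(3t)·(-1,0)), X_2 = e^(-2t)(sin(3t)·(1,-1) - cos(3t)·(-1,0)).
General solution: K_1X_1 + K_2X_2.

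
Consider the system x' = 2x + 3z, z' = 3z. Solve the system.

Coefficient matrix A = [[2, 3], [0, 3]].
Characteristic polynomial det(A - λI) = λ^2 - 5λ + 6 = 0.
Eigenvalues λ = 3, 2.
For λ=3: (A-λI) row 1 is [-1, 3], so an eigenvector is (-3, -1).
For λ=2: (A-λI) row 1 is [0, 3], so an eigenvector is (1, 0).
General solution: K_1e^(3t)(-3,-1) + K_2e^(2t)(1,0).

x(t) = -3K_1e^(3t) + K_2e^(2t), z(t) = -K_1e^(3t)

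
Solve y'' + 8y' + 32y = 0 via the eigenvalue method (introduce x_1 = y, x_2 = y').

Let x_1 = y, x_2 = y'. Then x_1' = x_2 and x_2' = -32x_1 - 8x_2.
A = [[0,1],[-32,-8]]; det(A-λI) = λ^2 + 8λ + 32.
Eigenvalues λ = -4 ± 4i.

y(t) = C_1e^(-4t)cos(4t) + C_2e^(-4t)sin(4t)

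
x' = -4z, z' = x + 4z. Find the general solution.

Coefficient matrix A = [[0, -4], [1, 4]].
Characteristic polynomial det(A - λI) = λ^2 - 4λ + 4 = 0.
Single eigenvalue λ = 2 with algebraic multiplicity 2.
Eigenvector v = (2,-1); generalized eigenvector w with (A-λI)w=v is (1,-1).
General solution: e^(2t)[K_1·v + K_2·(t·v + w)].

x(t) = 2K_1e^(2t) + 2K_2te^(2t) + K_2e^(2t), z(t) = -K_1e^(2t) - K_2te^(2t) - K_2e^(2t)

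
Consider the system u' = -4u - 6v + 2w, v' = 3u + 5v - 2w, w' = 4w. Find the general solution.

u(t) = -K_1e^(2t) + 2K_2e^(-t) + K_3e^(4t), v(t) = K_1e^(2t) - K_2e^(-t) - K_3e^(4t), w(t) = K_3e^(4t)

Coefficient matrix A = [[-4, -6, 2], [3, 5, -2], [0, 0, 4]].
det(A - λI) = 0 gives eigenvalues λ = 2, -1, 4.
For λ=2: eigenvector (-1,1,0).
For λ=-1: eigenvector (2,-1,0).
For λ=4: eigenvector (1,-1,1).
General solution: K_1e^(2t)(-1,1,0) + K_2e^(-t)(2,-1,0) + K_3e^(4t)(1,-1,1).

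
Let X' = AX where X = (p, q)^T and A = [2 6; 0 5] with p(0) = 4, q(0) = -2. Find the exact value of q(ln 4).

A = [[2,6],[0,5]]; eigenvalues λ = 2, 5.
Eigenvectors: (1,0) for λ=2, (-2,-1) for λ=5.
From the initial condition, c_1 = 8, c_2 = 2.
q(ln 4) = (8)(4^2)(0) + (2)(4^5)(-1) = -2048.

-2048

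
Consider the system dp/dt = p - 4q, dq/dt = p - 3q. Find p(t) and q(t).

p(t) = 2c_1e^(-t) + 2c_2te^(-t) + 3c_2e^(-t), q(t) = c_1e^(-t) + c_2te^(-t) + c_2e^(-t)

Coefficient matrix A = [[1, -4], [1, -3]].
Characteristic polynomial det(A - λI) = λ^2 + 2λ + 1 = 0.
Single eigenvalue λ = -1 with algebraic multiplicity 2.
Eigenvector v = (2,1); generalized eigenvector w with (A-λI)w=v is (3,1).
General solution: e^(-t)[c_1·v + c_2·(t·v + w)].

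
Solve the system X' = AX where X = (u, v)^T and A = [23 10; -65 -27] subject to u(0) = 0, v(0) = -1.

Coefficient matrix A = [[23, 10], [-65, -27]].
Characteristic polynomial det(A - λI) = λ^2 + 4λ + 29 = 0.
Eigenvalues λ = -2 ± 5i (complex conjugate pair).
For λ=-2+5i: an eigenvector is (-1,3) - i(1,-2) = (-1 - i, 3 + 2i).
A real fundamental pair from Re and Im of e^((-2+5i)t)v: X_1 = e^(-2t)(cos(5t)·(-1,3) + sin(5t)·(1,-2)), X_2 = e^(-2t)(sin(5t)·(-1,3) - cos(5t)·(1,-2)).
General solution: c_1X_1 + c_2X_2.
Applying u(0)=0, v(0)=-1 gives c_1=-1, c_2=1.

u(t) = -2e^(-2t)sin(5t), v(t) = 5e^(-2t)sin(5t) - e^(-2t)cos(5t)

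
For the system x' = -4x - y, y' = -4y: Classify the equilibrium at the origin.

stable improper node

A = [[-4,-1],[0,-4]]; det(A-λI) = λ^2 + 8λ + 16.
repeated λ = -4 with a single eigenvector.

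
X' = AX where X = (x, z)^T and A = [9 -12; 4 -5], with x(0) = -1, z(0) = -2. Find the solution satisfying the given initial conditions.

Coefficient matrix A = [[9, -12], [4, -5]].
Characteristic polynomial det(A - λI) = λ^2 - 4λ + 3 = 0.
Eigenvalues λ = 1, 3.
For λ=1: (A-λI) row 1 is [8, -12], so an eigenvector is (3, 2).
For λ=3: (A-λI) row 1 is [6, -12], so an eigenvector is (2, 1).
General solution: C_1e^(t)(3,2) + C_2e^(3t)(2,1).
Applying x(0)=-1, z(0)=-2 gives C_1=-3, C_2=4.

x(t) = 8e^(3t) - 9e^(t), z(t) = 4e^(3t) - 6e^(t)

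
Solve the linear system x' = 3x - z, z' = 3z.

x(t) = K_1e^(3t) + K_2te^(3t) - 3K_2e^(3t), z(t) = -K_2e^(3t)

Coefficient matrix A = [[3, -1], [0, 3]].
Characteristic polynomial det(A - λI) = λ^2 - 6λ + 9 = 0.
Single eigenvalue λ = 3 with algebraic multiplicity 2.
Eigenvector v = (1,0); generalized eigenvector w with (A-λI)w=v is (-3,-1).
General solution: e^(3t)[K_1·v + K_2·(t·v + w)].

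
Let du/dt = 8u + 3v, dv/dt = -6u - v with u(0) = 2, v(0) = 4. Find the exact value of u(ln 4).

8096

A = [[8,3],[-6,-1]]; eigenvalues λ = 2, 5.
Eigenvectors: (1,-2) for λ=2, (1,-1) for λ=5.
From the initial condition, c_1 = -6, c_2 = 8.
u(ln 4) = (-6)(4^2)(1) + (8)(4^5)(1) = 8096.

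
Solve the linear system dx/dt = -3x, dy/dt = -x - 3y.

Coefficient matrix A = [[-3, 0], [-1, -3]].
Characteristic polynomial det(A - λI) = λ^2 + 6λ + 9 = 0.
Single eigenvalue λ = -3 with algebraic multiplicity 2.
Eigenvector v = (0,-1); generalized eigenvector w with (A-λI)w=v is (1,3).
General solution: e^(-3t)[K_1·v + K_2·(t·v + w)].

x(t) = K_2e^(-3t), y(t) = -K_1e^(-3t) - K_2te^(-3t) + 3K_2e^(-3t)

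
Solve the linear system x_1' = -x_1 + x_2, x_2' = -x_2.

Coefficient matrix A = [[-1, 1], [0, -1]].
Characteristic polynomial det(A - λI) = λ^2 + 2λ + 1 = 0.
Single eigenvalue λ = -1 with algebraic multiplicity 2.
Eigenvector v = (1,0); generalized eigenvector w with (A-λI)w=v is (3,1).
General solution: e^(-t)[K_1·v + K_2·(t·v + w)].

x_1(t) = K_1e^(-t) + K_2te^(-t) + 3K_2e^(-t), x_2(t) = K_2e^(-t)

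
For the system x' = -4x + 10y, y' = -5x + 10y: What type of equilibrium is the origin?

A = [[-4,10],[-5,10]]; det(A-λI) = λ^2 - 6λ + 10.
λ = 3 ± i: positive real part.

unstable spiral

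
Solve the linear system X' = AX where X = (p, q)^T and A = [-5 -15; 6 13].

p(t) = -2C_1e^(4t)sin(3t) - C_1e^(4t)cos(3t) - C_2e^(4t)sin(3t) + 2C_2e^(4t)cos(3t), q(t) = C_1e^(4t)sin(3t) + C_1e^(4t)cos(3t) + C_2e^(4t)sin(3t) - C_2e^(4t)cos(3t)

Coefficient matrix A = [[-5, -15], [6, 13]].
Characteristic polynomial det(A - λI) = λ^2 - 8λ + 25 = 0.
Eigenvalues λ = 4 ± 3i (complex conjugate pair).
For λ=4+3i: an eigenvector is (-1,1) - i(-2,1) = (-1 + 2i, 1 - i).
A real fundamental pair from Re and Im of e^((4+3i)t)v: X_1 = e^(4t)(cos(3t)·(-1,1) + sin(3t)·(-2,1)), X_2 = e^(4t)(sin(3t)·(-1,1) - cos(3t)·(-2,1)).
General solution: C_1X_1 + C_2X_2.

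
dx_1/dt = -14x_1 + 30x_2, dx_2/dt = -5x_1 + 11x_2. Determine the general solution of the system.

x_1(t) = 3C_1e^(-4t) + 2C_2e^(t), x_2(t) = C_1e^(-4t) + C_2e^(t)

Coefficient matrix A = [[-14, 30], [-5, 11]].
Characteristic polynomial det(A - λI) = λ^2 + 3λ - 4 = 0.
Eigenvalues λ = -4, 1.
For λ=-4: (A-λI) row 1 is [-10, 30], so an eigenvector is (3, 1).
For λ=1: (A-λI) row 1 is [-15, 30], so an eigenvector is (2, 1).
General solution: C_1e^(-4t)(3,1) + C_2e^(t)(2,1).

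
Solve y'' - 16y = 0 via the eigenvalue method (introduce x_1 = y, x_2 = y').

Let x_1 = y, x_2 = y'. Then x_1' = x_2 and x_2' = 16x_1.
A = [[0,1],[16,0]]; det(A-λI) = λ^2 - 16.
Eigenvalues λ = -4, 4 with eigenvectors (1,-4), (1,4).

y(t) = C_1e^(-4t) + C_2e^(4t)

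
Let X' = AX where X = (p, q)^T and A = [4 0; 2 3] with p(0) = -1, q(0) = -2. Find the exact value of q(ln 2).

-32

A = [[4,0],[2,3]]; eigenvalues λ = 4, 3.
Eigenvectors: (1,2) for λ=4, (0,-1) for λ=3.
From the initial condition, c_1 = -1, c_2 = 0.
q(ln 2) = (-1)(2^4)(2) + (0)(2^3)(-1) = -32.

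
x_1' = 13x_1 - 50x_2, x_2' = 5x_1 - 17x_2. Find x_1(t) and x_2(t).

x_1(t) = -3K_1e^(-2t)sin(5t) - K_1e^(-2t)cos(5t) - K_2e^(-2t)sin(5t) + 3K_2e^(-2t)cos(5t), x_2(t) = -K_1e^(-2t)sin(5t) + K_2e^(-2t)cos(5t)

Coefficient matrix A = [[13, -50], [5, -17]].
Characteristic polynomial det(A - λI) = λ^2 + 4λ + 29 = 0.
Eigenvalues λ = -2 ± 5i (complex conjugate pair).
For λ=-2+5i: an eigenvector is (-1,0) - i(-3,-1) = (-1 + 3i, 0 + i).
A real fundamental pair from Re and Im of e^((-2+5i)t)v: X_1 = e^(-2t)(cos(5t)·(-1,0) + sin(5t)·(-3,-1)), X_2 = e^(-2t)(sin(5t)·(-1,0) - cos(5t)·(-3,-1)).
General solution: K_1X_1 + K_2X_2.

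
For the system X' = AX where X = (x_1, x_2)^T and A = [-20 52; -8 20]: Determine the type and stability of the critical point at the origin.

A = [[-20,52],[-8,20]]; det(A-λI) = λ^2 + 16.
λ = 0 ± 4i: zero real part.

center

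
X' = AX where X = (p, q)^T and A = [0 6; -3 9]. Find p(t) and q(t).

p(t) = -C_1e^(6t) - 2C_2e^(3t), q(t) = -C_1e^(6t) - C_2e^(3t)

Coefficient matrix A = [[0, 6], [-3, 9]].
Characteristic polynomial det(A - λI) = λ^2 - 9λ + 18 = 0.
Eigenvalues λ = 6, 3.
For λ=6: (A-λI) row 1 is [-6, 6], so an eigenvector is (-1, -1).
For λ=3: (A-λI) row 1 is [-3, 6], so an eigenvector is (-2, -1).
General solution: C_1e^(6t)(-1,-1) + C_2e^(3t)(-2,-1).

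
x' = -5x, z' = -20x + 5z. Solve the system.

x(t) = C_1e^(-5t), z(t) = 2C_1e^(-5t) - C_2e^(5t)

Coefficient matrix A = [[-5, 0], [-20, 5]].
Characteristic polynomial det(A - λI) = λ^2 - 25 = 0.
Eigenvalues λ = -5, 5.
For λ=-5: (A-λI) row 2 is [-20, 10], so an eigenvector is (1, 2).
For λ=5: (A-λI) row 1 is [-10, 0], so an eigenvector is (0, -1).
General solution: C_1e^(-5t)(1,2) + C_2e^(5t)(0,-1).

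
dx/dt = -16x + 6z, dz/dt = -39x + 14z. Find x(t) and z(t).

Coefficient matrix A = [[-16, 6], [-39, 14]].
Characteristic polynomial det(A - λI) = λ^2 + 2λ + 10 = 0.
Eigenvalues λ = -1 ± 3i (complex conjugate pair).
For λ=-1+3i: an eigenvector is (-1,-2) - i(1,3) = (-1 - i, -2 - 3i).
A real fundamental pair from Re and Im of e^((-1+3i)t)v: X_1 = e^(-t)(cos(3t)·(-1,-2) + sin(3t)·(1,3)), X_2 = e^(-t)(sin(3t)·(-1,-2) - cos(3t)·(1,3)).
General solution: c_1X_1 + c_2X_2.

x(t) = c_1e^(-t)sin(3t) - c_1e^(-t)cos(3t) - c_2e^(-t)sin(3t) - c_2e^(-t)cos(3t), z(t) = 3c_1e^(-t)sin(3t) - 2c_1e^(-t)cos(3t) - 2c_2e^(-t)sin(3t) - 3c_2e^(-t)cos(3t)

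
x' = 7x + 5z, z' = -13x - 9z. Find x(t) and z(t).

x(t) = 2K_1e^(-t)sin(t) - K_1e^(-t)cos(t) - K_2e^(-t)sin(t) - 2K_2e^(-t)cos(t), z(t) = -3K_1e^(-t)sin(t) + 2K_1e^(-t)cos(t) + 2K_2e^(-t)sin(t) + 3K_2e^(-t)cos(t)

Coefficient matrix A = [[7, 5], [-13, -9]].
Characteristic polynomial det(A - λI) = λ^2 + 2λ + 2 = 0.
Eigenvalues λ = -1 ± i (complex conjugate pair).
For λ=-1+i: an eigenvector is (-1,2) - i(2,-3) = (-1 - 2i, 2 + 3i).
A real fundamental pair from Re and Im of e^((-1+i)t)v: X_1 = e^(-t)(cos(t)·(-1,2) + sin(t)·(2,-3)), X_2 = e^(-t)(sin(t)·(-1,2) - cos(t)·(2,-3)).
General solution: K_1X_1 + K_2X_2.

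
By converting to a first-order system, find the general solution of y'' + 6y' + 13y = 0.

y(t) = K_1e^(-3t)cos(2t) + K_2e^(-3t)sin(2t)

Let x_1 = y, x_2 = y'. Then x_1' = x_2 and x_2' = -13x_1 - 6x_2.
A = [[0,1],[-13,-6]]; det(A-λI) = λ^2 + 6λ + 13.
Eigenvalues λ = -3 ± 2i.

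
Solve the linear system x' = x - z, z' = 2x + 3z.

x(t) = K_1e^(2t)sin(t) - K_2e^(2t)cos(t), z(t) = -K_1e^(2t)sin(t) - K_1e^(2t)cos(t) - K_2e^(2t)sin(t) + K_2e^(2t)cos(t)

Coefficient matrix A = [[1, -1], [2, 3]].
Characteristic polynomial det(A - λI) = λ^2 - 4λ + 5 = 0.
Eigenvalues λ = 2 ± i (complex conjugate pair).
For λ=2+i: an eigenvector is (0,-1) - i(1,-1) = (0 - i, -1 + i).
A real fundamental pair from Re and Im of e^((2+i)t)v: X_1 = e^(2t)(cos(t)·(0,-1) + sin(t)·(1,-1)), X_2 = e^(2t)(sin(t)·(0,-1) - cos(t)·(1,-1)).
General solution: K_1X_1 + K_2X_2.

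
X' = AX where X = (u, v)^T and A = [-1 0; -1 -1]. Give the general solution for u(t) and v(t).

Coefficient matrix A = [[-1, 0], [-1, -1]].
Characteristic polynomial det(A - λI) = λ^2 + 2λ + 1 = 0.
Single eigenvalue λ = -1 with algebraic multiplicity 2.
Eigenvector v = (0,-1); generalized eigenvector w with (A-λI)w=v is (1,-2).
General solution: e^(-t)[C_1·v + C_2·(t·v + w)].

u(t) = C_2e^(-t), v(t) = -C_1e^(-t) - C_2te^(-t) - 2C_2e^(-t)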